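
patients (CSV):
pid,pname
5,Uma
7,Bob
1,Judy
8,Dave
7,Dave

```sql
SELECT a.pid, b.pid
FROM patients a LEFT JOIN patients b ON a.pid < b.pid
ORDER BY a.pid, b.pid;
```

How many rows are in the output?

10

LEFT JOIN keeps every row from `patients a`; unmatched rows get NULL for `patients b`'s columns.
Matching on a.pid < b.pid.
- a (pid=5) pairs with 3 row(s) of b.
- a (pid=7) pairs with 1 row(s) of b.
- a (pid=1) pairs with 4 row(s) of b.
- a (pid=8) has no partner → padded with NULL.
- a (pid=7) pairs with 1 row(s) of b.
Total: 9 matched + 1 padded = 10 rows.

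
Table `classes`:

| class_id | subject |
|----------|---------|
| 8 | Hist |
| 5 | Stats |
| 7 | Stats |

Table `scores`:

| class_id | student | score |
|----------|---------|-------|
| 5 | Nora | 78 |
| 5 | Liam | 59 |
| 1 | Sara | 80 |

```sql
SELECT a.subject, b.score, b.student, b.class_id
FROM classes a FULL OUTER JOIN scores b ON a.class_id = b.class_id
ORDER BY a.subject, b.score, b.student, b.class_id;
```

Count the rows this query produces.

5

FULL OUTER JOIN keeps every row from both sides; unmatched rows get NULL for the other side's columns.
Matching on a.class_id = b.class_id.
- class_id=8: no b row matches, row kept with b columns NULL.
- class_id=5: 2 matching b row(s), so 2 row(s) emitted.
- class_id=7: no b row matches, row kept with b columns NULL.
- 1 row(s) from b found no a partner → padded with NULL.
Total: 2 matched + 3 padded = 5 rows.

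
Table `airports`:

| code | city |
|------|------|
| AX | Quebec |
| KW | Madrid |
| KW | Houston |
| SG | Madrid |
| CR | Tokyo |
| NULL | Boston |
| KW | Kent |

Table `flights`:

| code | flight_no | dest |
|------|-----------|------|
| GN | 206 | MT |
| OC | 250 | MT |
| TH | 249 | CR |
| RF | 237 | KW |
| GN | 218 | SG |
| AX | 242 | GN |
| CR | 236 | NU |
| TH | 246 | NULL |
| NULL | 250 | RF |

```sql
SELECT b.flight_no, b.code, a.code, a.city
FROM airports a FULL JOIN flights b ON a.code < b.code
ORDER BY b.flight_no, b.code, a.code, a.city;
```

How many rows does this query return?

FULL OUTER JOIN keeps every row from both sides; unmatched rows get NULL for the other side's columns.
Matching on a.code < b.code. A NULL in a compared column never satisfies the condition.
Matched pairs: 27; unmatched a rows kept: 1; unmatched b rows kept: 2.
Total: 27 matched + 3 padded = 30 rows.

30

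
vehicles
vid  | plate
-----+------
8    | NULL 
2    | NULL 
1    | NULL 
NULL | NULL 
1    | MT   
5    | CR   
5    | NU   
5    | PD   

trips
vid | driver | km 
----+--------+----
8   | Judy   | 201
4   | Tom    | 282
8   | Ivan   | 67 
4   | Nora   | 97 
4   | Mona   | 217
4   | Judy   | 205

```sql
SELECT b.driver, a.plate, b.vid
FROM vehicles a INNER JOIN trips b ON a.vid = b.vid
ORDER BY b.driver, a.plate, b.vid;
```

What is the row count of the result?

INNER JOIN keeps only pairs where the ON condition holds.
Matching on a.vid = b.vid. A NULL in a compared column never satisfies the condition.
- a[0] vid=8 → 2 match(es) in b → 2 row(s).
- a[1] vid=2 → no match; dropped.
- a[2] vid=1 → no match; dropped.
- a[3] vid=NULL → no match; dropped.
- a[4] vid=1 → no match; dropped.
- a[5] vid=5 → no match; dropped.
- a[6] vid=5 → no match; dropped.
- a[7] vid=5 → no match; dropped.
Total: 2 rows.

2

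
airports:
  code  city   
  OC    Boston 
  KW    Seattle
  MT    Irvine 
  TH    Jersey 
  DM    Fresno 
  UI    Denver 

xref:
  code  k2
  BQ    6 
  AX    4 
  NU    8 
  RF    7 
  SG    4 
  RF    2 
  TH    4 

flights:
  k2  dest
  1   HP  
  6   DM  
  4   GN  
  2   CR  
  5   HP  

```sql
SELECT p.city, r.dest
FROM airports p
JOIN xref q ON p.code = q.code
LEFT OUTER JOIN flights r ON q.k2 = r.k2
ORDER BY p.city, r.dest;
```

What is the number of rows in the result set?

Evaluate left to right. First `airports p INNER JOIN xref q` on code: 1 row(s).
Then LEFT JOIN `flights r` on k2: each of those 1 rows is kept; rows whose q.k2 has no match in r get NULL for r's columns.
Result: 1 row(s).

1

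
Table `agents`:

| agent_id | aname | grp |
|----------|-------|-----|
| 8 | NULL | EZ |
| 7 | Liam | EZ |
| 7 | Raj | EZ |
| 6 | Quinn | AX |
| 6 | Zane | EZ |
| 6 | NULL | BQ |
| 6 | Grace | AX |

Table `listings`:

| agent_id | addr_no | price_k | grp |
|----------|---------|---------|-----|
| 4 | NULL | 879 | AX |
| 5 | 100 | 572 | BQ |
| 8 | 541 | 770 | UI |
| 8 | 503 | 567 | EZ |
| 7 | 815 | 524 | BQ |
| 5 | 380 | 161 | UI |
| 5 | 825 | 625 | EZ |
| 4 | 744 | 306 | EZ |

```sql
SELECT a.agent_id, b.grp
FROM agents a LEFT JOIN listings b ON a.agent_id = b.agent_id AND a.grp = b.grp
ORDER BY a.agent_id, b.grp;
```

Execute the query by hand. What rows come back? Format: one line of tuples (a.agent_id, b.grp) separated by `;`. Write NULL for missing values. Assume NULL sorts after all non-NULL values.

LEFT JOIN keeps every row from `agents`; unmatched rows get NULL for `listings`'s columns.
Matching on a.agent_id = b.agent_id AND a.grp = b.grp.
- a row (agent_id=8, grp=EZ): matches 1 b row(s) → 1 output row(s).
- a row (agent_id=7, grp=EZ): no match → kept, b columns NULL.
- a row (agent_id=7, grp=EZ): no match → kept, b columns NULL.
- a row (agent_id=6, grp=AX): no match → kept, b columns NULL.
- a row (agent_id=6, grp=EZ): no match → kept, b columns NULL.
- a row (agent_id=6, grp=BQ): no match → kept, b columns NULL.
- a row (agent_id=6, grp=AX): no match → kept, b columns NULL.
After projecting and ordering:
a.agent_id | b.grp
6 | NULL
6 | NULL
6 | NULL
6 | NULL
7 | NULL
7 | NULL
8 | EZ

(6, NULL); (6, NULL); (6, NULL); (6, NULL); (7, NULL); (7, NULL); (8, EZ)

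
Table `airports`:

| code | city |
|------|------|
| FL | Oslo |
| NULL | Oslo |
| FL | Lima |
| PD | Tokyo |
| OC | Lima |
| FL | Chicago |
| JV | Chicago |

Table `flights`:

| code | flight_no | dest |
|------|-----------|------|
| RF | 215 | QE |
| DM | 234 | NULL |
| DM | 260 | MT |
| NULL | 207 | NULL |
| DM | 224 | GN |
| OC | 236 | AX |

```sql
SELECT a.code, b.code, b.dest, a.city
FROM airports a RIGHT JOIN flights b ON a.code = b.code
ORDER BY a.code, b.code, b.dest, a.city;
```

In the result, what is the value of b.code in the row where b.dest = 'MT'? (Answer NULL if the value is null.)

DM

RIGHT JOIN keeps every row from `flights`; unmatched rows get NULL for `airports`'s columns.
Matching on a.code = b.code. A NULL in a compared column never satisfies the condition.
- code=FL: no matching b row.
- code=NULL: no matching b row.
- code=FL: no matching b row.
- code=PD: no matching b row.
- code=OC: 1 matching b row(s), so 1 row(s) emitted.
- code=FL: no matching b row.
- code=JV: no matching b row.
- plus 5 unmatched b row(s), each kept with NULL a columns.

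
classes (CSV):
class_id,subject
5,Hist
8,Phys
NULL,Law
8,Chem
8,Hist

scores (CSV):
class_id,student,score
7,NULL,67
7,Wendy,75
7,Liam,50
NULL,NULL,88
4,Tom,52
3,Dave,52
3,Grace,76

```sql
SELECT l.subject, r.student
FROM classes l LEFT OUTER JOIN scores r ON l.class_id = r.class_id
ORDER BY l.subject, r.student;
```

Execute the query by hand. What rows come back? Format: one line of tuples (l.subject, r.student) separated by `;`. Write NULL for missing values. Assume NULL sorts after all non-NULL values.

(Chem, NULL); (Hist, NULL); (Hist, NULL); (Law, NULL); (Phys, NULL)

LEFT JOIN keeps every row from `classes`; unmatched rows get NULL for `scores`'s columns.
Matching on l.class_id = r.class_id. A NULL in a compared column never satisfies the condition.
- class_id=5: no r row matches, row kept with r columns NULL.
- class_id=8: no r row matches, row kept with r columns NULL.
- class_id=NULL: no r row matches, row kept with r columns NULL.
- class_id=8: no r row matches, row kept with r columns NULL.
- class_id=8: no r row matches, row kept with r columns NULL.
After projecting and ordering:
l.subject | r.student
Chem | NULL
Hist | NULL
Hist | NULL
Law | NULL
Phys | NULL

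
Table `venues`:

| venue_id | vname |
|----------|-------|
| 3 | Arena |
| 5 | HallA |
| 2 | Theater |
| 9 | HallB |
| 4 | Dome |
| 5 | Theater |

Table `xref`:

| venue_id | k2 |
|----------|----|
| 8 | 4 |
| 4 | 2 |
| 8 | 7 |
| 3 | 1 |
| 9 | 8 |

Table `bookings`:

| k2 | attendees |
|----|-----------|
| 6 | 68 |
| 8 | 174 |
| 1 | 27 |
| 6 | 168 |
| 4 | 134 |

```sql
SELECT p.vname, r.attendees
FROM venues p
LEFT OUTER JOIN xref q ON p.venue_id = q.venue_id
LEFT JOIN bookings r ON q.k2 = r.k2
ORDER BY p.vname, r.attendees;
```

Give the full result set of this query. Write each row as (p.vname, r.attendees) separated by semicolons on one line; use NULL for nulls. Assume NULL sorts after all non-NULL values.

Evaluate left to right. First `venues p LEFT JOIN xref q` on venue_id: 6 row(s).
Then LEFT JOIN `bookings r` on k2: each of those 6 rows is kept; rows whose q.k2 has no match in r get NULL for r's columns.

(Arena, 27); (Dome, NULL); (HallA, NULL); (HallB, 174); (Theater, NULL); (Theater, NULL)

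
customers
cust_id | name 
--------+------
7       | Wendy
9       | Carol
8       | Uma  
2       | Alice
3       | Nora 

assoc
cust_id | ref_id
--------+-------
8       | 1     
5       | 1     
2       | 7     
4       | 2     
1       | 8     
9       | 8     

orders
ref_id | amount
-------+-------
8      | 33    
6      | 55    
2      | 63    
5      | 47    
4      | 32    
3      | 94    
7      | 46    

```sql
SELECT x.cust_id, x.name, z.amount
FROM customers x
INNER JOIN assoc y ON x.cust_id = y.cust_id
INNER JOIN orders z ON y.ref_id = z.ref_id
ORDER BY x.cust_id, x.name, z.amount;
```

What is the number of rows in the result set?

2

Joins associate left-to-right: customers INNER JOIN assoc on cust_id gives 3 intermediate row(s).
Then INNER JOIN `orders z` on ref_id: keep only rows whose y.ref_id appears in z.
Result: 2 row(s).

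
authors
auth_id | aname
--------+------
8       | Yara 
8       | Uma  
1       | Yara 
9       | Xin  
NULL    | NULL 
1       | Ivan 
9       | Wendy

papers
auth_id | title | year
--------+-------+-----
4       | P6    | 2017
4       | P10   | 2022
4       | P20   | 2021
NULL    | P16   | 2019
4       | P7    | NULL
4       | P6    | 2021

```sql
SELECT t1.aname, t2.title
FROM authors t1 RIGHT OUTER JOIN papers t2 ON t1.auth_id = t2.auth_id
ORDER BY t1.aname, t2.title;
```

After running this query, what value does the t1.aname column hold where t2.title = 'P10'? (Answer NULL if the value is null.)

RIGHT JOIN keeps every row from `papers`; unmatched rows get NULL for `authors`'s columns.
Matching on t1.auth_id = t2.auth_id. A NULL in a compared column never satisfies the condition.
- t1[0] auth_id=8 → no match.
- t1[1] auth_id=8 → no match.
- t1[2] auth_id=1 → no match.
- t1[3] auth_id=9 → no match.
- t1[4] auth_id=NULL → no match.
- t1[5] auth_id=1 → no match.
- t1[6] auth_id=9 → no match.
- plus 6 unmatched t2 row(s), each kept with NULL t1 columns.

NULL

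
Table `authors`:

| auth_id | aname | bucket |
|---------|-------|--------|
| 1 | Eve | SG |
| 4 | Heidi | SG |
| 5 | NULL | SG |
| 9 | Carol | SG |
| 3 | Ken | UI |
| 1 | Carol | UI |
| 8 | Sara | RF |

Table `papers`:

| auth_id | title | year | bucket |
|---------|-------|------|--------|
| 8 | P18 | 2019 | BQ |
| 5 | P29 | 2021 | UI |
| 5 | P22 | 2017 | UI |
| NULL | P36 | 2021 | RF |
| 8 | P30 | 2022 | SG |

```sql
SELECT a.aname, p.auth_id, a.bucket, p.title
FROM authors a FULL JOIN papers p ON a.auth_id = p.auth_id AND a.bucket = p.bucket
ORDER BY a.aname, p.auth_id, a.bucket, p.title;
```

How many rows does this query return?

FULL OUTER JOIN keeps every row from both sides; unmatched rows get NULL for the other side's columns.
Matching on a.auth_id = p.auth_id AND a.bucket = p.bucket. A NULL in a compared column never satisfies the condition.
Matched pairs: 0; unmatched a rows kept: 7; unmatched p rows kept: 5.
Total: 0 matched + 12 padded = 12 rows.

12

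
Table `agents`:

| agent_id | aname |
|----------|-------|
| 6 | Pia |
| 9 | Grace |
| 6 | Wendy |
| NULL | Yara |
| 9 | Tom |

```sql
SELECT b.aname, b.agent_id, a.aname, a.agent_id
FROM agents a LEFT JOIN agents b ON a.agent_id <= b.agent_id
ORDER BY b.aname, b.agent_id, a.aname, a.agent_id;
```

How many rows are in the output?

13

LEFT JOIN keeps every row from `agents a`; unmatched rows get NULL for `agents b`'s columns.
Matching on a.agent_id <= b.agent_id. A NULL in a compared column never satisfies the condition.
- a row (agent_id=6): matches 4 b row(s) → 4 output row(s).
- a row (agent_id=9): matches 2 b row(s) → 2 output row(s).
- a row (agent_id=6): matches 4 b row(s) → 4 output row(s).
- a row (agent_id=NULL): no match → kept, b columns NULL.
- a row (agent_id=9): matches 2 b row(s) → 2 output row(s).
Total: 12 matched + 1 padded = 13 rows.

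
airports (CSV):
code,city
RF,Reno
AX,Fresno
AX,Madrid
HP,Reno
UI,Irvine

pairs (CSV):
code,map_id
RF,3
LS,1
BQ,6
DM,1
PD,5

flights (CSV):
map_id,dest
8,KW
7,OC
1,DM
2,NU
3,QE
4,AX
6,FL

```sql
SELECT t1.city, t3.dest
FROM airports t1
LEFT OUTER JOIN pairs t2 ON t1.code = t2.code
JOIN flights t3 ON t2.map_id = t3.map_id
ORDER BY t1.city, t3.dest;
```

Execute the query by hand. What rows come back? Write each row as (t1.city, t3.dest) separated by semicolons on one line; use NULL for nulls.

(Reno, QE)

Step 1 — t1 LEFT JOIN t2 on code → 5 row(s).
Then INNER JOIN `flights t3` on map_id: keep only rows whose t2.map_id appears in t3.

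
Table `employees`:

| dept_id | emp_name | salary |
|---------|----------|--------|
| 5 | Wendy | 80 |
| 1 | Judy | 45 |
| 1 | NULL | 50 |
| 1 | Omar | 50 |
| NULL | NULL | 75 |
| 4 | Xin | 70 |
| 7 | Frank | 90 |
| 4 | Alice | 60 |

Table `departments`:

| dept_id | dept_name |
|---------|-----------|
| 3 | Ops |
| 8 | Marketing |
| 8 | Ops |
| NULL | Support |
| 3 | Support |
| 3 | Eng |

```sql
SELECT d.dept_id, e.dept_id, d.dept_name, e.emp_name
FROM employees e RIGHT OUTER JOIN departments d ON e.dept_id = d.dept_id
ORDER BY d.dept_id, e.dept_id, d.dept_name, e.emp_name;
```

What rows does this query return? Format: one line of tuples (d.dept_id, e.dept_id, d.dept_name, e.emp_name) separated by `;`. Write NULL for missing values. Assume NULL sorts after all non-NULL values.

(3, NULL, Eng, NULL); (3, NULL, Ops, NULL); (3, NULL, Support, NULL); (8, NULL, Marketing, NULL); (8, NULL, Ops, NULL); (NULL, NULL, Support, NULL)

RIGHT JOIN keeps every row from `departments`; unmatched rows get NULL for `employees`'s columns.
Matching on e.dept_id = d.dept_id. A NULL in a compared column never satisfies the condition.
Matched pairs: 0; unmatched d rows kept: 6.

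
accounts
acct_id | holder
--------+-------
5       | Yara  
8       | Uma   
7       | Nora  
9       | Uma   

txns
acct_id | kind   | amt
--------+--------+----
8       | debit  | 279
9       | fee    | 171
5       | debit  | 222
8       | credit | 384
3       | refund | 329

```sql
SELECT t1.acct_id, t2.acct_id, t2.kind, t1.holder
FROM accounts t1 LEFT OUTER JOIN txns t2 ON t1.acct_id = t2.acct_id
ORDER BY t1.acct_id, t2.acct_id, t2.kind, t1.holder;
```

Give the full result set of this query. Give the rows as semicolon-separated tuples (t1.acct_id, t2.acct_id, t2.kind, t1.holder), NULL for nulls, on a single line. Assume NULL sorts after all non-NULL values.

LEFT JOIN keeps every row from `accounts`; unmatched rows get NULL for `txns`'s columns.
Matching on t1.acct_id = t2.acct_id.
- acct_id=5: 1 matching t2 row(s), so 1 row(s) emitted.
- acct_id=8: 2 matching t2 row(s), so 2 row(s) emitted.
- acct_id=7: no t2 row matches, row kept with t2 columns NULL.
- acct_id=9: 1 matching t2 row(s), so 1 row(s) emitted.
After projecting and ordering:
t1.acct_id | t2.acct_id | t2.kind | t1.holder
5 | 5 | debit | Yara
7 | NULL | NULL | Nora
8 | 8 | credit | Uma
8 | 8 | debit | Uma
9 | 9 | fee | Uma

(5, 5, debit, Yara); (7, NULL, NULL, Nora); (8, 8, credit, Uma); (8, 8, debit, Uma); (9, 9, fee, Uma)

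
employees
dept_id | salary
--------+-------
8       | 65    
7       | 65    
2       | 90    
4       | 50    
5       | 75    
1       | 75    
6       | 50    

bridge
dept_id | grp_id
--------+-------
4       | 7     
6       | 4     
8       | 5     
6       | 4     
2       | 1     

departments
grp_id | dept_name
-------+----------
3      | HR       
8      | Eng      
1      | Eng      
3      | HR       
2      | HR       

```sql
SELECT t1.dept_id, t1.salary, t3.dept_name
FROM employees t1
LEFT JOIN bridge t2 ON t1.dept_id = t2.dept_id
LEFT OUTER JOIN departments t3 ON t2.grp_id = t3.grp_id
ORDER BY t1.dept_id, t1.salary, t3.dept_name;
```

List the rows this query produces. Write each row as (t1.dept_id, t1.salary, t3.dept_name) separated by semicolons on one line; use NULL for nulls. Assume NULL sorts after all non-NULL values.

(1, 75, NULL); (2, 90, Eng); (4, 50, NULL); (5, 75, NULL); (6, 50, NULL); (6, 50, NULL); (7, 65, NULL); (8, 65, NULL)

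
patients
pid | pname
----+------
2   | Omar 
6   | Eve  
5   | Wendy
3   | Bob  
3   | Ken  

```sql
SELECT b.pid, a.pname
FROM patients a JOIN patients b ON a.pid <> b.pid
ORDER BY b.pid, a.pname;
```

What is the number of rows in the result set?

INNER JOIN keeps only pairs where the ON condition holds.
Matching on a.pid <> b.pid.
- pid=2: 4 matching b row(s), so 4 row(s) emitted.
- pid=6: 4 matching b row(s), so 4 row(s) emitted.
- pid=5: 4 matching b row(s), so 4 row(s) emitted.
- pid=3: 3 matching b row(s), so 3 row(s) emitted.
- pid=3: 3 matching b row(s), so 3 row(s) emitted.
Total: 18 rows.

18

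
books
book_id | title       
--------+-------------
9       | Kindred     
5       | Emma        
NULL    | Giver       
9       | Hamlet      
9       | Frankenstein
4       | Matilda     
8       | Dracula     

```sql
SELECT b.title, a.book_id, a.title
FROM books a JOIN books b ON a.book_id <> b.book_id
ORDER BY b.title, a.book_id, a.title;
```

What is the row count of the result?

INNER JOIN keeps only pairs where the ON condition holds.
Matching on a.book_id <> b.book_id. A NULL in a compared column never satisfies the condition.
- a (book_id=9) pairs with 3 row(s) of b.
- a (book_id=5) pairs with 5 row(s) of b.
- a (book_id=NULL) has no partner → excluded.
- a (book_id=9) pairs with 3 row(s) of b.
- a (book_id=9) pairs with 3 row(s) of b.
- a (book_id=4) pairs with 5 row(s) of b.
- a (book_id=8) pairs with 5 row(s) of b.
Total: 24 rows.

24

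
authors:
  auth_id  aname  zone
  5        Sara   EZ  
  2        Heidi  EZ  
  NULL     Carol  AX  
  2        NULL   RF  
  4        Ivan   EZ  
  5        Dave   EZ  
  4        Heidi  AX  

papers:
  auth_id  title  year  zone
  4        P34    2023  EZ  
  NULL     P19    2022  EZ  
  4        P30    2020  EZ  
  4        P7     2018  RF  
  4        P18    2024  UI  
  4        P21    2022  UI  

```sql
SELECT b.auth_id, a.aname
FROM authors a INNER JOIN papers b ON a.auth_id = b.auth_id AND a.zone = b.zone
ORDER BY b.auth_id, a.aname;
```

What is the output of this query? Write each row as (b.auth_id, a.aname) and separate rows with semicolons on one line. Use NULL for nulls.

(4, Ivan); (4, Ivan)

INNER JOIN keeps only pairs where the ON condition holds.
Matching on a.auth_id = b.auth_id AND a.zone = b.zone. A NULL in a compared column never satisfies the condition.
Matched pairs: 2.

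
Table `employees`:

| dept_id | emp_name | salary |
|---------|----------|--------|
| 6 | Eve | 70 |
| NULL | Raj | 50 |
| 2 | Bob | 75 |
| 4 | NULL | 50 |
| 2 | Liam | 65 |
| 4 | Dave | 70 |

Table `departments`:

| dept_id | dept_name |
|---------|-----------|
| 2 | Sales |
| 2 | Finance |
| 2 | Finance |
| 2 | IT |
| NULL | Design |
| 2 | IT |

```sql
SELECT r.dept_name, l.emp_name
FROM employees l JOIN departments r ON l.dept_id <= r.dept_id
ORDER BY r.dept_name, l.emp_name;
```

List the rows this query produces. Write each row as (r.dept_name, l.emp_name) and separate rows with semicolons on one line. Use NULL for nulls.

INNER JOIN keeps only pairs where the ON condition holds.
Matching on l.dept_id <= r.dept_id. A NULL in a compared column never satisfies the condition.
Matched pairs: 10.

(Finance, Bob); (Finance, Bob); (Finance, Liam); (Finance, Liam); (IT, Bob); (IT, Bob); (IT, Liam); (IT, Liam); (Sales, Bob); (Sales, Liam)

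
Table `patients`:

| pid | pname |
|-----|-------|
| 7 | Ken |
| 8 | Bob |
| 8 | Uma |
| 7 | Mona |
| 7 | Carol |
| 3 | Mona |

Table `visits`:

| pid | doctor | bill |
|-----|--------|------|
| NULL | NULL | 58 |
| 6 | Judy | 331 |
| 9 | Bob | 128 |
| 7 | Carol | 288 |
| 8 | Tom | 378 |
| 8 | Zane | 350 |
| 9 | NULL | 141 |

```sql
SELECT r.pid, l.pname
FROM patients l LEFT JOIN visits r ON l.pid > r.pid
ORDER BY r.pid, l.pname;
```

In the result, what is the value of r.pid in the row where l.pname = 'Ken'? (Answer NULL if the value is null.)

LEFT JOIN keeps every row from `patients`; unmatched rows get NULL for `visits`'s columns.
Matching on l.pid > r.pid. A NULL in a compared column never satisfies the condition.
- l[0] pid=7 → 1 match(es) in r → 1 row(s).
- l[1] pid=8 → 2 match(es) in r → 2 row(s).
- l[2] pid=8 → 2 match(es) in r → 2 row(s).
- l[3] pid=7 → 1 match(es) in r → 1 row(s).
- l[4] pid=7 → 1 match(es) in r → 1 row(s).
- l[5] pid=3 → no match; kept with NULLs on the r side.

6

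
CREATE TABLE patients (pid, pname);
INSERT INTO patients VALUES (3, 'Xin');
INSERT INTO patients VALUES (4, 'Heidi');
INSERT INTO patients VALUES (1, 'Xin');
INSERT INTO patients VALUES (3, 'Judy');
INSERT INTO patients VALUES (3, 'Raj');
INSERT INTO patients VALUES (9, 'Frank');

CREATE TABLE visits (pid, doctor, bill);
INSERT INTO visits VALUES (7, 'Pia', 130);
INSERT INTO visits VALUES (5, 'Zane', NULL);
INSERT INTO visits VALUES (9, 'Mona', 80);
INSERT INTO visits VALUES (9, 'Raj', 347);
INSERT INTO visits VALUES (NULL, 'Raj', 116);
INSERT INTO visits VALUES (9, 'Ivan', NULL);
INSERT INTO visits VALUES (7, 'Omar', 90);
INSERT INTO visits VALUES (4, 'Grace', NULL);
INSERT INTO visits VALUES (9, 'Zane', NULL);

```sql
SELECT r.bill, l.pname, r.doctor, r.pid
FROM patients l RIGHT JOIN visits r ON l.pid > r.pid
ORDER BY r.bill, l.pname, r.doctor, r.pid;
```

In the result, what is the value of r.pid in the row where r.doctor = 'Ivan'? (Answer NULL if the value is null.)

9

RIGHT JOIN keeps every row from `visits`; unmatched rows get NULL for `patients`'s columns.
Matching on l.pid > r.pid. A NULL in a compared column never satisfies the condition.
- pid=3: no matching r row.
- pid=4: no matching r row.
- pid=1: no matching r row.
- pid=3: no matching r row.
- pid=3: no matching r row.
- pid=9: 4 matching r row(s), so 4 row(s) emitted.
- 5 row(s) from r found no l partner → padded with NULL.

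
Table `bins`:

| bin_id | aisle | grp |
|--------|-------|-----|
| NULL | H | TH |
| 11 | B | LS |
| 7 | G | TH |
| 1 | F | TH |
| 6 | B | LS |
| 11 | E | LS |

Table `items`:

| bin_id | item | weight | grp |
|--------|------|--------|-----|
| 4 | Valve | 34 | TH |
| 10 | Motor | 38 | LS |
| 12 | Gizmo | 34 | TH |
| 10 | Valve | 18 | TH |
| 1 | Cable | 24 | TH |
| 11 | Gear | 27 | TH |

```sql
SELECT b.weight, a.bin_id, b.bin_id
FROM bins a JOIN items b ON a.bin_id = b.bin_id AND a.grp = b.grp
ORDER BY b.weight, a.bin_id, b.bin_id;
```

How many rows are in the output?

INNER JOIN keeps only pairs where the ON condition holds.
Matching on a.bin_id = b.bin_id AND a.grp = b.grp. A NULL in a compared column never satisfies the condition.
- a[0] bin_id=NULL, grp=TH → no match; dropped.
- a[1] bin_id=11, grp=LS → no match; dropped.
- a[2] bin_id=7, grp=TH → no match; dropped.
- a[3] bin_id=1, grp=TH → 1 match(es) in b → 1 row(s).
- a[4] bin_id=6, grp=LS → no match; dropped.
- a[5] bin_id=11, grp=LS → no match; dropped.
Total: 1 rows.

1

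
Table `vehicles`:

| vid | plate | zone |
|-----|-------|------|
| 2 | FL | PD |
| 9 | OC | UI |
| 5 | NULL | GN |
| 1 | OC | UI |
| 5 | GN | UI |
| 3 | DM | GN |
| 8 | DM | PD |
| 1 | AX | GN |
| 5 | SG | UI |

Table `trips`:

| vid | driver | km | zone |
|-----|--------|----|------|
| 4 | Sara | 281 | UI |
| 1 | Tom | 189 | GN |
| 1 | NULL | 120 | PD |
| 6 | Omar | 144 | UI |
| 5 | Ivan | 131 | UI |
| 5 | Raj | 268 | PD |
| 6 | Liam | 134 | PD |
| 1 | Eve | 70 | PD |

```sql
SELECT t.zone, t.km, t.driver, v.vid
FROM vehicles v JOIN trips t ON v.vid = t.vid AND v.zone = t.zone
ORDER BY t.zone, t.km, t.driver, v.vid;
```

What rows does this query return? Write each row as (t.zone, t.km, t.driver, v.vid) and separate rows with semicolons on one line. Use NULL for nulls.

(GN, 189, Tom, 1); (UI, 131, Ivan, 5); (UI, 131, Ivan, 5)

INNER JOIN keeps only pairs where the ON condition holds.
Matching on v.vid = t.vid AND v.zone = t.zone.
Matched pairs: 3.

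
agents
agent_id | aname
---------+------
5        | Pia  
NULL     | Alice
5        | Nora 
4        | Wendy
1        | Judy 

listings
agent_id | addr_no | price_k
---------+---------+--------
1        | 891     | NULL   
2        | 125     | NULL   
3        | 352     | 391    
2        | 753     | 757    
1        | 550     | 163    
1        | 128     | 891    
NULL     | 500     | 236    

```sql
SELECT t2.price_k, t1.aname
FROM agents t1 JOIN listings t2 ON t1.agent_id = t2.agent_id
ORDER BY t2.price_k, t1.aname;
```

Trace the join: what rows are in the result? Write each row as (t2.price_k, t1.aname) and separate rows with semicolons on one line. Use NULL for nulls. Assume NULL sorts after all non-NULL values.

INNER JOIN keeps only pairs where the ON condition holds.
Matching on t1.agent_id = t2.agent_id. A NULL in a compared column never satisfies the condition.
- t1[0] agent_id=5 → no match; dropped.
- t1[1] agent_id=NULL → no match; dropped.
- t1[2] agent_id=5 → no match; dropped.
- t1[3] agent_id=4 → no match; dropped.
- t1[4] agent_id=1 → 3 match(es) in t2 → 3 row(s).
After projecting and ordering:
t2.price_k | t1.aname
163 | Judy
891 | Judy
NULL | Judy

(163, Judy); (891, Judy); (NULL, Judy)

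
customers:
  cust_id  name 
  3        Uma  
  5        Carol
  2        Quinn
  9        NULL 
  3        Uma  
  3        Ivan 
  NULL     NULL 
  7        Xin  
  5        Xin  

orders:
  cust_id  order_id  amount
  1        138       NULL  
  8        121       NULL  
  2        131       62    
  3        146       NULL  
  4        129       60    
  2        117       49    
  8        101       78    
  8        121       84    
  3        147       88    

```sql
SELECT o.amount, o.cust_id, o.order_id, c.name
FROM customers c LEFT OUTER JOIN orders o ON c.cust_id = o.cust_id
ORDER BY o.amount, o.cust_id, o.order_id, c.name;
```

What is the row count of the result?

LEFT JOIN keeps every row from `customers`; unmatched rows get NULL for `orders`'s columns.
Matching on c.cust_id = o.cust_id. A NULL in a compared column never satisfies the condition.
- c (cust_id=3) pairs with 2 row(s) of o.
- c (cust_id=5) has no partner → padded with NULL.
- c (cust_id=2) pairs with 2 row(s) of o.
- c (cust_id=9) has no partner → padded with NULL.
- c (cust_id=3) pairs with 2 row(s) of o.
- c (cust_id=3) pairs with 2 row(s) of o.
- c (cust_id=NULL) has no partner → padded with NULL.
- c (cust_id=7) has no partner → padded with NULL.
- c (cust_id=5) has no partner → padded with NULL.
Total: 8 matched + 5 padded = 13 rows.

13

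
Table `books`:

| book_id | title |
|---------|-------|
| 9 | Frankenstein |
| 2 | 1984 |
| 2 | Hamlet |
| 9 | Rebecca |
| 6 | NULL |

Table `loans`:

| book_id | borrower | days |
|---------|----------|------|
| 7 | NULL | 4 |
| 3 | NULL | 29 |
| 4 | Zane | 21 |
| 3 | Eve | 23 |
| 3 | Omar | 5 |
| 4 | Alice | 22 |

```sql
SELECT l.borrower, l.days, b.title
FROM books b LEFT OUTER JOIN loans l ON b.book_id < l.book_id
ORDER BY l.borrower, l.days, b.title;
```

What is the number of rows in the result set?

15

LEFT JOIN keeps every row from `books`; unmatched rows get NULL for `loans`'s columns.
Matching on b.book_id < l.book_id.
- b row (book_id=9): no match → kept, l columns NULL.
- b row (book_id=2): matches 6 l row(s) → 6 output row(s).
- b row (book_id=2): matches 6 l row(s) → 6 output row(s).
- b row (book_id=9): no match → kept, l columns NULL.
- b row (book_id=6): matches 1 l row(s) → 1 output row(s).
Total: 13 matched + 2 padded = 15 rows.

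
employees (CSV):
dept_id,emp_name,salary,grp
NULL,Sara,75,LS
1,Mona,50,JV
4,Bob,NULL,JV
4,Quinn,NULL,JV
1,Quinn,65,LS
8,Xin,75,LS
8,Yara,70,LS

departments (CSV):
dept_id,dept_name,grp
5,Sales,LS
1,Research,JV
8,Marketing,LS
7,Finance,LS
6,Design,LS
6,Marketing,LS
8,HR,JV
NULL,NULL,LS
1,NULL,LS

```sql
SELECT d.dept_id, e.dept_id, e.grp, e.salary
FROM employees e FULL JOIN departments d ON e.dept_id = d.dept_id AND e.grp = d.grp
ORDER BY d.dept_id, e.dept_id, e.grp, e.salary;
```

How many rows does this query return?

FULL OUTER JOIN keeps every row from both sides; unmatched rows get NULL for the other side's columns.
Matching on e.dept_id = d.dept_id AND e.grp = d.grp. A NULL in a compared column never satisfies the condition.
- e (dept_id=NULL, grp=LS) has no partner → padded with NULL.
- e (dept_id=1, grp=JV) pairs with 1 row(s) of d.
- e (dept_id=4, grp=JV) has no partner → padded with NULL.
- e (dept_id=4, grp=JV) has no partner → padded with NULL.
- e (dept_id=1, grp=LS) pairs with 1 row(s) of d.
- e (dept_id=8, grp=LS) pairs with 1 row(s) of d.
- e (dept_id=8, grp=LS) pairs with 1 row(s) of d.
- 6 d row(s) had no e match → kept, e columns NULL.
Total: 4 matched + 9 padded = 13 rows.

13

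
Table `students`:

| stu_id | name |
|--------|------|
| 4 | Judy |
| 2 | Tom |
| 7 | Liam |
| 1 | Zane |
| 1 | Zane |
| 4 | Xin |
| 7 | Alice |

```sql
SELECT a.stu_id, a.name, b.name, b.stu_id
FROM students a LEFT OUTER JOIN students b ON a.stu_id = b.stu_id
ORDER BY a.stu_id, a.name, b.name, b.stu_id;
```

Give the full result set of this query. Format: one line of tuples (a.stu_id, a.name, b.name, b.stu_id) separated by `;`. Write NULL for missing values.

(1, Zane, Zane, 1); (1, Zane, Zane, 1); (1, Zane, Zane, 1); (1, Zane, Zane, 1); (2, Tom, Tom, 2); (4, Judy, Judy, 4); (4, Judy, Xin, 4); (4, Xin, Judy, 4); (4, Xin, Xin, 4); (7, Alice, Alice, 7); (7, Alice, Liam, 7); (7, Liam, Alice, 7); (7, Liam, Liam, 7)

LEFT JOIN keeps every row from `students a`; unmatched rows get NULL for `students b`'s columns.
Matching on a.stu_id = b.stu_id.
Matched pairs: 13; unmatched a rows kept: 0.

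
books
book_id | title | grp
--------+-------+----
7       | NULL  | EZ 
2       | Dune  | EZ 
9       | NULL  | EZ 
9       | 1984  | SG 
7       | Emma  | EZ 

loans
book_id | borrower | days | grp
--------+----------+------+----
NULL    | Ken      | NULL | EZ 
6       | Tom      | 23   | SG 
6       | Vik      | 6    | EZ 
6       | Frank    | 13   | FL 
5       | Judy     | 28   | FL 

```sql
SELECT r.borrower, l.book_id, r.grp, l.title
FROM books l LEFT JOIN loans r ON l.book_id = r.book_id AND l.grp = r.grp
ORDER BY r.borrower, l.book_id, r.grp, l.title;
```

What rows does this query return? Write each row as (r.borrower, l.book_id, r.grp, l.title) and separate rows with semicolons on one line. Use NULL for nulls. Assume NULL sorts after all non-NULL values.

(NULL, 2, NULL, Dune); (NULL, 7, NULL, Emma); (NULL, 7, NULL, NULL); (NULL, 9, NULL, 1984); (NULL, 9, NULL, NULL)

LEFT JOIN keeps every row from `books`; unmatched rows get NULL for `loans`'s columns.
Matching on l.book_id = r.book_id AND l.grp = r.grp. A NULL in a compared column never satisfies the condition.
- l (book_id=7, grp=EZ) has no partner → padded with NULL.
- l (book_id=2, grp=EZ) has no partner → padded with NULL.
- l (book_id=9, grp=EZ) has no partner → padded with NULL.
- l (book_id=9, grp=SG) has no partner → padded with NULL.
- l (book_id=7, grp=EZ) has no partner → padded with NULL.
After projecting and ordering:
r.borrower | l.book_id | r.grp | l.title
NULL | 2 | NULL | Dune
NULL | 7 | NULL | Emma
NULL | 7 | NULL | NULL
NULL | 9 | NULL | 1984
NULL | 9 | NULL | NULL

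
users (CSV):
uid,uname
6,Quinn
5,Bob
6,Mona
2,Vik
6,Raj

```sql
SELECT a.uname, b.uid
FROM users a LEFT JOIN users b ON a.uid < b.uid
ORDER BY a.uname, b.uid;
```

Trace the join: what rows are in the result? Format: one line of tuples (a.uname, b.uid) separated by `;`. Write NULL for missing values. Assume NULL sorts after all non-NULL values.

(Bob, 6); (Bob, 6); (Bob, 6); (Mona, NULL); (Quinn, NULL); (Raj, NULL); (Vik, 5); (Vik, 6); (Vik, 6); (Vik, 6)

LEFT JOIN keeps every row from `users a`; unmatched rows get NULL for `users b`'s columns.
Matching on a.uid < b.uid.
- uid=6: no b row matches, row kept with b columns NULL.
- uid=5: 3 matching b row(s), so 3 row(s) emitted.
- uid=6: no b row matches, row kept with b columns NULL.
- uid=2: 4 matching b row(s), so 4 row(s) emitted.
- uid=6: no b row matches, row kept with b columns NULL.
After projecting and ordering:
a.uname | b.uid
Bob | 6
Bob | 6
Bob | 6
Mona | NULL
Quinn | NULL
Raj | NULL
Vik | 5
Vik | 6
Vik | 6
Vik | 6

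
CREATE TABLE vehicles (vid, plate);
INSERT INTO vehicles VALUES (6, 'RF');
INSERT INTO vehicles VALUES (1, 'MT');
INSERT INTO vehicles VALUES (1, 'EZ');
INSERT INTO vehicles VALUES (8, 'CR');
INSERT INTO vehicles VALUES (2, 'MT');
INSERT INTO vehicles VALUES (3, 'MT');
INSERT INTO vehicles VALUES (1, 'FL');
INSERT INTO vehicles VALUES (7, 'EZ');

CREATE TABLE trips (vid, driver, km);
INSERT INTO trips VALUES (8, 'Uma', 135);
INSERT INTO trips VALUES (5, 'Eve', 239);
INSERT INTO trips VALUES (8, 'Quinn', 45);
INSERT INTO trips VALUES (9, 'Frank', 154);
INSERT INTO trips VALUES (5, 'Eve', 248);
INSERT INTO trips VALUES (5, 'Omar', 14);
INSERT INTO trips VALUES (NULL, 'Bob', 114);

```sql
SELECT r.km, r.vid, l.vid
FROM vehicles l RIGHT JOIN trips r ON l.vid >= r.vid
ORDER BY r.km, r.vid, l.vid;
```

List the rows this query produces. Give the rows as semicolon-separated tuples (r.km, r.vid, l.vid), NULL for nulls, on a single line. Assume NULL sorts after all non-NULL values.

RIGHT JOIN keeps every row from `trips`; unmatched rows get NULL for `vehicles`'s columns.
Matching on l.vid >= r.vid. A NULL in a compared column never satisfies the condition.
- l[0] vid=6 → 3 match(es) in r → 3 row(s).
- l[1] vid=1 → no match.
- l[2] vid=1 → no match.
- l[3] vid=8 → 5 match(es) in r → 5 row(s).
- l[4] vid=2 → no match.
- l[5] vid=3 → no match.
- l[6] vid=1 → no match.
- l[7] vid=7 → 3 match(es) in r → 3 row(s).
- plus 2 unmatched r row(s), each kept with NULL l columns.

(14, 5, 6); (14, 5, 7); (14, 5, 8); (45, 8, 8); (114, NULL, NULL); (135, 8, 8); (154, 9, NULL); (239, 5, 6); (239, 5, 7); (239, 5, 8); (248, 5, 6); (248, 5, 7); (248, 5, 8)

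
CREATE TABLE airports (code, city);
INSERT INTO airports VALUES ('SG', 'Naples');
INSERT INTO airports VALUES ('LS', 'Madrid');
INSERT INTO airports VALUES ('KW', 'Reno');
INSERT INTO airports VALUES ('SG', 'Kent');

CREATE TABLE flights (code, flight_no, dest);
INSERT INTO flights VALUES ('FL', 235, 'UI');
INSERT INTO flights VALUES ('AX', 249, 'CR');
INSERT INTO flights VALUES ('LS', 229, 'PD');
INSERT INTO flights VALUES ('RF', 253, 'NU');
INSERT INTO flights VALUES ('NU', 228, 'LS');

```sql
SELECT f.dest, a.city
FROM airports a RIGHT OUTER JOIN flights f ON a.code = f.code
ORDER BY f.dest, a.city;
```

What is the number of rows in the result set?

RIGHT JOIN keeps every row from `flights`; unmatched rows get NULL for `airports`'s columns.
Matching on a.code = f.code.
- a row (code=SG): no match.
- a row (code=LS): matches 1 f row(s) → 1 output row(s).
- a row (code=KW): no match.
- a row (code=SG): no match.
- plus 4 unmatched f row(s), each kept with NULL a columns.
Total: 1 matched + 4 padded = 5 rows.

5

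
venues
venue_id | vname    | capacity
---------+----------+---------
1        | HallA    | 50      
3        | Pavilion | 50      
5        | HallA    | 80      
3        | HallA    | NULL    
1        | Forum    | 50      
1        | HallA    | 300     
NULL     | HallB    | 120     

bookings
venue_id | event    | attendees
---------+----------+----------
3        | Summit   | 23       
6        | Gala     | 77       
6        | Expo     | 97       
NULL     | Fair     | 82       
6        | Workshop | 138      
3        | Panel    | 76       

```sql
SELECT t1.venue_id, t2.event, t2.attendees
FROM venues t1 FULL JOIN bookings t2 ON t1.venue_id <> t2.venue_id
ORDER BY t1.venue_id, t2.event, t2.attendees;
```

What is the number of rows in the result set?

28

FULL OUTER JOIN keeps every row from both sides; unmatched rows get NULL for the other side's columns.
Matching on t1.venue_id <> t2.venue_id. A NULL in a compared column never satisfies the condition.
- t1[0] venue_id=1 → 5 match(es) in t2 → 5 row(s).
- t1[1] venue_id=3 → 3 match(es) in t2 → 3 row(s).
- t1[2] venue_id=5 → 5 match(es) in t2 → 5 row(s).
- t1[3] venue_id=3 → 3 match(es) in t2 → 3 row(s).
- t1[4] venue_id=1 → 5 match(es) in t2 → 5 row(s).
- t1[5] venue_id=1 → 5 match(es) in t2 → 5 row(s).
- t1[6] venue_id=NULL → no match; kept with NULLs on the t2 side.
- 1 t2 row(s) had no t1 match → kept, t1 columns NULL.
Total: 26 matched + 2 padded = 28 rows.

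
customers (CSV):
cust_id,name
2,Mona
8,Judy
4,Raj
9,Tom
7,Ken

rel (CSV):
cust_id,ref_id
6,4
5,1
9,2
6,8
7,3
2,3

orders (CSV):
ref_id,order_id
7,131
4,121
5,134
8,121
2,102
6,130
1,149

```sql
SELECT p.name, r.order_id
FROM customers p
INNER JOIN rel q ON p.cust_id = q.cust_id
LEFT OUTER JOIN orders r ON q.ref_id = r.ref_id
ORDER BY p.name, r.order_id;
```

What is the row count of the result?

3

Evaluate left to right. First `customers p INNER JOIN rel q` on cust_id: 3 row(s).
Then LEFT JOIN `orders r` on ref_id: each of those 3 rows is kept; rows whose q.ref_id has no match in r get NULL for r's columns.
Result: 3 row(s).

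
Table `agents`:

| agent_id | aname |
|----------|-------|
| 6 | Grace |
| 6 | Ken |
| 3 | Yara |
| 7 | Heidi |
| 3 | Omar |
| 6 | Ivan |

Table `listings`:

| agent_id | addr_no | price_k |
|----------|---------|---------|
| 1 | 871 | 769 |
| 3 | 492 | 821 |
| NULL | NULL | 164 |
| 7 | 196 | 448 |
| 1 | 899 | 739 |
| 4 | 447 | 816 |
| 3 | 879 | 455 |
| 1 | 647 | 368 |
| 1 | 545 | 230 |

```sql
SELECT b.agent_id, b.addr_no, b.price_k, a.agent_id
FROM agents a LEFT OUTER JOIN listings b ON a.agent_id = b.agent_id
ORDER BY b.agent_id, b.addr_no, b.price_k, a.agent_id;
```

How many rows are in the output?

LEFT JOIN keeps every row from `agents`; unmatched rows get NULL for `listings`'s columns.
Matching on a.agent_id = b.agent_id. A NULL in a compared column never satisfies the condition.
- a[0] agent_id=6 → no match; kept with NULLs on the b side.
- a[1] agent_id=6 → no match; kept with NULLs on the b side.
- a[2] agent_id=3 → 2 match(es) in b → 2 row(s).
- a[3] agent_id=7 → 1 match(es) in b → 1 row(s).
- a[4] agent_id=3 → 2 match(es) in b → 2 row(s).
- a[5] agent_id=6 → no match; kept with NULLs on the b side.
Total: 5 matched + 3 padded = 8 rows.

8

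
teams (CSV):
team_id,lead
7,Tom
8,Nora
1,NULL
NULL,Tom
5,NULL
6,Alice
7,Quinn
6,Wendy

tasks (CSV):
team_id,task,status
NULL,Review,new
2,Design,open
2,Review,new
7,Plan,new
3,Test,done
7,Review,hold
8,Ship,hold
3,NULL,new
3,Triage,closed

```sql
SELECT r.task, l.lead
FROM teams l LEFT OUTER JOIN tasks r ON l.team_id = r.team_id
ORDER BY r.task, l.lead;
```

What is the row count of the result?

LEFT JOIN keeps every row from `teams`; unmatched rows get NULL for `tasks`'s columns.
Matching on l.team_id = r.team_id. A NULL in a compared column never satisfies the condition.
- l row (team_id=7): matches 2 r row(s) → 2 output row(s).
- l row (team_id=8): matches 1 r row(s) → 1 output row(s).
- l row (team_id=1): no match → kept, r columns NULL.
- l row (team_id=NULL): no match → kept, r columns NULL.
- l row (team_id=5): no match → kept, r columns NULL.
- l row (team_id=6): no match → kept, r columns NULL.
- l row (team_id=7): matches 2 r row(s) → 2 output row(s).
- l row (team_id=6): no match → kept, r columns NULL.
Total: 5 matched + 5 padded = 10 rows.

10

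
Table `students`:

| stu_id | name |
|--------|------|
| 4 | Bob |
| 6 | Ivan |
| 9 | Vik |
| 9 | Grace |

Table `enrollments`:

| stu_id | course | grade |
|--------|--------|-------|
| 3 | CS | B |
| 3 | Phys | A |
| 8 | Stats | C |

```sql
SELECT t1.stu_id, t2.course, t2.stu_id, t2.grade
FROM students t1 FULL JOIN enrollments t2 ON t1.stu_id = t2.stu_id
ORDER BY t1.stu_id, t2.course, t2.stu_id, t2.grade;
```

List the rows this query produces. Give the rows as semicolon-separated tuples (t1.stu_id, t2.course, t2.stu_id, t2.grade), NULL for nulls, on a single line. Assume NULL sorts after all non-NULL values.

(4, NULL, NULL, NULL); (6, NULL, NULL, NULL); (9, NULL, NULL, NULL); (9, NULL, NULL, NULL); (NULL, CS, 3, B); (NULL, Phys, 3, A); (NULL, Stats, 8, C)

FULL OUTER JOIN keeps every row from both sides; unmatched rows get NULL for the other side's columns.
Matching on t1.stu_id = t2.stu_id.
- t1 (stu_id=4) has no partner → padded with NULL.
- t1 (stu_id=6) has no partner → padded with NULL.
- t1 (stu_id=9) has no partner → padded with NULL.
- t1 (stu_id=9) has no partner → padded with NULL.
- 3 t2 row(s) had no t1 match → kept, t1 columns NULL.
After projecting and ordering:
t1.stu_id | t2.course | t2.stu_id | t2.grade
4 | NULL | NULL | NULL
6 | NULL | NULL | NULL
9 | NULL | NULL | NULL
9 | NULL | NULL | NULL
NULL | CS | 3 | B
NULL | Phys | 3 | A
NULL | Stats | 8 | C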